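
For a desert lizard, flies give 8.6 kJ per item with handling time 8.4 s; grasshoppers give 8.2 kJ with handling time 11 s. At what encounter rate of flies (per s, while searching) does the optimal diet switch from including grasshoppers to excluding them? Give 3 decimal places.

At the threshold, the rate on flies alone equals the profitability of grasshoppers: λ·8.6/(1 + λ·8.4) = 8.2/11 = 0.7455.
Rearranging, λ(8.6 − 0.7455×8.4) = 0.7455, so λ = 0.7455/2.338 = 0.3188 per s.

0.319 per s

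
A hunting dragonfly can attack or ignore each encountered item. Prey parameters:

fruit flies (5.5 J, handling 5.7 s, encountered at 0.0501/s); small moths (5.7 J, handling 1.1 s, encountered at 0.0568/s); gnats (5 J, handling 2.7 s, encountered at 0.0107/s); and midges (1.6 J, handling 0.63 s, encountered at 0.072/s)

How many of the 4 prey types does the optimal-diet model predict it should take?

Rank by E/h (J/s): small moths 5.18, midges 2.54, gnats 1.85, fruit flies 0.965. Include each in turn until the next type's E/h falls below the running intake rate.
Rate on top 1: 0.3047. midges: 2.54 > 0.3047 → include.
Rate on top 2: 0.3962. gnats: 1.85 > 0.3962 → include.
Rate on top 3: 0.4332. fruit flies: 0.965 > 0.4332 → include.
Optimal diet: small moths, midges, gnats, fruit flies — 4 of 4 types.

4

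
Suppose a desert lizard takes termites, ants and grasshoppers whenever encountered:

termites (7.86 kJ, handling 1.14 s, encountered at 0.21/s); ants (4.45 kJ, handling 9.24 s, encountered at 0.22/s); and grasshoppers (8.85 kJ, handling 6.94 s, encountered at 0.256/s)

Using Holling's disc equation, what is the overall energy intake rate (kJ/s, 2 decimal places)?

0.97 kJ/s

R = Σλ_iE_i / (1 + Σλ_ih_i)
Numerator: 0.21×7.86 + 0.22×4.45 + 0.256×8.85 = 4.895
Denominator: 1 + 0.21×1.14 + 0.22×9.24 + 0.256×6.94 = 5.049
R = 4.895/5.049 = 0.9696 kJ/s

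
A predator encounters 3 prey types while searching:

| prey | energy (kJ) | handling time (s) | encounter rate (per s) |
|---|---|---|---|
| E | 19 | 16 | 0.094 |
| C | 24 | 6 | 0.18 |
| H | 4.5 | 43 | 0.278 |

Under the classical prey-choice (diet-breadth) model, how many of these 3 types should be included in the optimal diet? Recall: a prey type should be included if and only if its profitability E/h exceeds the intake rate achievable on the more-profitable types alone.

1

Rank by E/h (kJ/s): C 4, E 1.19, H 0.105. Include each in turn until the next type's E/h falls below the running intake rate.
Rate on top 1: 2.077. E: 1.19 < 2.077 → exclude; stop.
Optimal diet: C — 1 of 3 types.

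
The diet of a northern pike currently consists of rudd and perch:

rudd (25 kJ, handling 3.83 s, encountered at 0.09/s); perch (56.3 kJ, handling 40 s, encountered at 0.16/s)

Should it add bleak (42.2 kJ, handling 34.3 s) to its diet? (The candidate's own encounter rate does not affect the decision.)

No

On rudd and perch alone, R = ΣλE/(1+Σλh) = 11.26/7.745 = 1.454 kJ/s.
Profitability of bleak: 42.2/34.3 = 1.23 kJ/s.
1.23 < 1.454, so adding bleak would lower the average — exclude it.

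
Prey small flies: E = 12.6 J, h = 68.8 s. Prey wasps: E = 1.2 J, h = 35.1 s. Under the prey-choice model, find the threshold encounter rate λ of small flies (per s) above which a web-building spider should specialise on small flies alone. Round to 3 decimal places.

0.003 per s

Drop wasps once their profitability E₂/h₂ falls below the rate achievable on small flies alone: E₂/h₂ = λE₁/(1 + λh₁).
Solve for λ: λE₁h₂ = E₂(1 + λh₁) → λ(E₁h₂ − E₂h₁) = E₂ → λ = E₂/(E₁h₂ − E₂h₁).
λ = 1.2/(12.6×35.1 − 1.2×68.8) = 1.2/359.7 = 0.003336 per s.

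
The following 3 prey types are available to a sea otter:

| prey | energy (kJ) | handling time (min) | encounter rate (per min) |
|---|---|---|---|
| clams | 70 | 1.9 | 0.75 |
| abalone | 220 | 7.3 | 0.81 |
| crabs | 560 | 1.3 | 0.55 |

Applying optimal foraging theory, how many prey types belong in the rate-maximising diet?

1

Rank by E/h (kJ/min): crabs 431, clams 36.8, abalone 30.1. Include each in turn until the next type's E/h falls below the running intake rate.
Rate on top 1: 179.6. clams: 36.8 < 179.6 → exclude; stop.
Optimal diet: crabs — 1 of 3 types.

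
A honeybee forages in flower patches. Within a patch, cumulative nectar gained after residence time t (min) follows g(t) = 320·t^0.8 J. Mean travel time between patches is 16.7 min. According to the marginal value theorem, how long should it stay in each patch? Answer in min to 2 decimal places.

66.80 min

Optimal t* satisfies g'(t*) = g(t*)/(T + t*).
g'(t) = 0.8·320·t^-0.2. Setting 0.8·320·t^-0.2 = 320·t^0.8/(16.7+t) gives 0.8(16.7+t) = t, so 0.20·t = 0.8×16.7.
t* = 0.8×16.7/0.20 = 66.8 min.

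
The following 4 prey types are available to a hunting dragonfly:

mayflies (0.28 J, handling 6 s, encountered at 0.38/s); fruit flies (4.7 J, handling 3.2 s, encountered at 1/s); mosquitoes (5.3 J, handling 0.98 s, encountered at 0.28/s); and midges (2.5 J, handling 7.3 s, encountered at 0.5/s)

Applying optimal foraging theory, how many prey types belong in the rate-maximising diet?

2

Rank by E/h (J/s): mosquitoes 5.41, fruit flies 1.47, midges 0.342, mayflies 0.0467. Include each in turn until the next type's E/h falls below the running intake rate.
Rate on top 1: 1.164. fruit flies: 1.47 > 1.164 → include.
Rate on top 2: 1.382. midges: 0.342 < 1.382 → exclude; stop.
Optimal diet: mosquitoes, fruit flies — 2 of 4 types.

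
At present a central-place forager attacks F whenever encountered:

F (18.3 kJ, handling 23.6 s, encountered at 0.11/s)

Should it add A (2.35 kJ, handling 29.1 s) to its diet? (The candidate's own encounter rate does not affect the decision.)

No

Intake rate on the current diet: R = (0.11×18.3) / (1 + 0.11×23.6) = 2.013/3.596 = 0.5598 kJ/s.
A: E/h = 2.35/29.1 = 0.08076 kJ/s.
0.08076 < 0.5598, so adding A would lower the average — exclude it.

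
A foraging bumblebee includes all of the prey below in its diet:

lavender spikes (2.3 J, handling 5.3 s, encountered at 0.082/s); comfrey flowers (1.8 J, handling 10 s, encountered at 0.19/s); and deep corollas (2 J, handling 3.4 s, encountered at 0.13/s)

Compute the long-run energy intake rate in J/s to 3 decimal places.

0.209 J/s

R = Σλ_iE_i / (1 + Σλ_ih_i)
Numerator: 0.082×2.3 + 0.19×1.8 + 0.13×2 = 0.7906
Denominator: 1 + 0.082×5.3 + 0.19×10 + 0.13×3.4 = 3.777
R = 0.7906/3.777 = 0.2093 J/s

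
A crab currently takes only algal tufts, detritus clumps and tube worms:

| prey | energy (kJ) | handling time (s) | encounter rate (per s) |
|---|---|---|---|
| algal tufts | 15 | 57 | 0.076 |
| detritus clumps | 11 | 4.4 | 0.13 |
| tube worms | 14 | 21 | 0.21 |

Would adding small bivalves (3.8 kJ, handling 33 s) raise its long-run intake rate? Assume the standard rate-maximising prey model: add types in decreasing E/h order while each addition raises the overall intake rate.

No

Current rate: (0.076×15 + 0.13×11 + 0.21×14)/(1 + 0.076×57 + 0.13×4.4 + 0.21×21) = 0.5342 kJ/s.
Profitability of small bivalves: 3.8/33 = 0.1152 kJ/s.
Since 0.1152 < R, time spent handling small bivalves is better spent searching.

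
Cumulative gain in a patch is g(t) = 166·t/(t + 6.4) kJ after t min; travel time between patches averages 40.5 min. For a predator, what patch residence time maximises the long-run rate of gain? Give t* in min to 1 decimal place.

16.1 min

Maximise g(t)/(T+t): set derivative to zero → g'(t)(T+t) = g(t).
g'(t) = 166·6.4/(t + 6.4)². Setting 166·6.4/(t+6.4)² = 166t/[(t+6.4)(40.5+t)] gives 6.4(40.5+t) = t(t+6.4), so t² = 6.4×40.5 = 259.2.
t* = √259.2 = 16.1 min.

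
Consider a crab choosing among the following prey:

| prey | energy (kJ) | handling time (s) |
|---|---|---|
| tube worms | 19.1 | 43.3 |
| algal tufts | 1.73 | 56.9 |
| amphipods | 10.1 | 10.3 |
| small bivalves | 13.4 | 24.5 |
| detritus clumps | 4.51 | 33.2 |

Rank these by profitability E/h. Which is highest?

Profitability E/h (kJ/s): tube worms = 19.1/43.3 = 0.441, algal tufts = 1.73/56.9 = 0.0304, amphipods = 10.1/10.3 = 0.981, small bivalves = 13.4/24.5 = 0.547, detritus clumps = 4.51/33.2 = 0.136.
Ranked: amphipods > small bivalves > tube worms > detritus clumps > algal tufts.

amphipods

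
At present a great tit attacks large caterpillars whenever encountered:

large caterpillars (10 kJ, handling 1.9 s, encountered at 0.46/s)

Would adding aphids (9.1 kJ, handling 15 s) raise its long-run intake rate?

Current rate: (0.46×10)/(1 + 0.46×1.9) = 2.455 kJ/s.
aphids: E/h = 9.1/15 = 0.6067 kJ/s.
Since 0.6067 < R, time spent handling aphids is better spent searching.

No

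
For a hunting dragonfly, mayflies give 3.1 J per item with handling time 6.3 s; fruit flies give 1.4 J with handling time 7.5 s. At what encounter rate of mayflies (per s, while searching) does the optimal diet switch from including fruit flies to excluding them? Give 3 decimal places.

0.097 per s

The zero-one rule: include fruit flies iff E₂/h₂ > λE₁/(1+λh₁). Equality gives the switch point.
λE₁h₂ = E₂ + λE₂h₁ ⇒ λ = E₂/(E₁h₂ − E₂h₁) = 1.4/(23.25 − 8.82) = 0.09702 per s.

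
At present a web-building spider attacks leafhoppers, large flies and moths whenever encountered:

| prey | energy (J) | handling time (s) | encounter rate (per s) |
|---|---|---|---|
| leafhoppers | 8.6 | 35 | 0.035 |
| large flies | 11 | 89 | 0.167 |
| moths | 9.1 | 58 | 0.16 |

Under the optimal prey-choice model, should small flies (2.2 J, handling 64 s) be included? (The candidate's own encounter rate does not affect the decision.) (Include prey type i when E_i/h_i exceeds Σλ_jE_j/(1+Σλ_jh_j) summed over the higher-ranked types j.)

Intake rate on the current diet: R = (0.035×8.6 + 0.167×11 + 0.16×9.1) / (1 + 0.035×35 + 0.167×89 + 0.16×58) = 3.594/26.37 = 0.1363 J/s.
Profitability of small flies: 2.2/64 = 0.03438 J/s.
Since 0.03438 < R, time spent handling small flies is better spent searching.

No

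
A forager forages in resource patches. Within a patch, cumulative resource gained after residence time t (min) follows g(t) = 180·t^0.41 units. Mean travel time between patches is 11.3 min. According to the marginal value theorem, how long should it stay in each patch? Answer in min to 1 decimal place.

7.9 min

Maximise g(t)/(T+t): set derivative to zero → g'(t)(T+t) = g(t).
g'(t) = 0.41·180·t^-0.59. Setting 0.41·180·t^-0.59 = 180·t^0.41/(11.3+t) gives 0.41(11.3+t) = t, so 0.59·t = 0.41×11.3.
t* = 0.41×11.3/0.59 = 7.853 min.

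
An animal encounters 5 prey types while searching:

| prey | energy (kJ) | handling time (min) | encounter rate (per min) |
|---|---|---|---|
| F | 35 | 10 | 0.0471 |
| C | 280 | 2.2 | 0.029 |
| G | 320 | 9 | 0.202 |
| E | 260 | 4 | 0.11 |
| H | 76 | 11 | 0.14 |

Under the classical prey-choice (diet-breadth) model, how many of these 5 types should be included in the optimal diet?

Rank by E/h (kJ/min): C 127, E 65, G 35.6, H 6.91, F 3.5. Include each in turn until the next type's E/h falls below the running intake rate.
Rate on top 1: 7.633. E: 65 > 7.633 → include.
Rate on top 2: 24.42. G: 35.6 > 24.42 → include.
Rate on top 3: 30.51. H: 6.91 < 30.51 → exclude; stop.
Optimal diet: C, E, G — 3 of 5 types.

3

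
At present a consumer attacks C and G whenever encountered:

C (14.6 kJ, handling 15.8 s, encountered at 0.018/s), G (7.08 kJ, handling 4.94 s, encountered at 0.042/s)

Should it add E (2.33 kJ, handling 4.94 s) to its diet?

Yes

Intake rate on the current diet: R = (0.018×14.6 + 0.042×7.08) / (1 + 0.018×15.8 + 0.042×4.94) = 0.5602/1.492 = 0.3755 kJ/s.
E: E/h = 2.33/4.94 = 0.4717 kJ/s.
0.4717 > 0.3755, so adding E raises the average — include it.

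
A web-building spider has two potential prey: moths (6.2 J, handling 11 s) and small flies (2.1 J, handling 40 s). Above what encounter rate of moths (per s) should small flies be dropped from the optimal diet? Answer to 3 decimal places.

Drop small flies once their profitability E₂/h₂ falls below the rate achievable on moths alone: E₂/h₂ = λE₁/(1 + λh₁).
Solve for λ: λE₁h₂ = E₂(1 + λh₁) → λ(E₁h₂ − E₂h₁) = E₂ → λ = E₂/(E₁h₂ − E₂h₁).
λ = 2.1/(6.2×40 − 2.1×11) = 2.1/224.9 = 0.009337 per s.

0.009 per s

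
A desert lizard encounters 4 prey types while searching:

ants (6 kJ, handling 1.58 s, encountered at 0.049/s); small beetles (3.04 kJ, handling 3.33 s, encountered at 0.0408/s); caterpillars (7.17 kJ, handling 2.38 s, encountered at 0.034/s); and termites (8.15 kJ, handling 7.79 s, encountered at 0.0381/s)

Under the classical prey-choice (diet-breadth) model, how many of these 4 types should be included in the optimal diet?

E/h in descending order: ants 3.8, caterpillars 3.01, termites 1.05, small beetles 0.913 kJ/s. The optimal diet is the largest prefix of this list for which every included type satisfies E_i/h_i > R on the types above it.
Rate on top 1: 0.2729. caterpillars: 3.01 > 0.2729 → include.
Rate on top 2: 0.4643. termites: 1.05 > 0.4643 → include.
Rate on top 3: 0.583. small beetles: 0.913 > 0.583 → include.
Optimal diet: ants, caterpillars, termites, small beetles — 4 of 4 types.

4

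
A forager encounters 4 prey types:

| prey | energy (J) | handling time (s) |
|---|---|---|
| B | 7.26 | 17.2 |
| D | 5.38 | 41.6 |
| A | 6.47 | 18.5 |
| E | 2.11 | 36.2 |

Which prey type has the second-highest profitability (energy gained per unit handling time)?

Profitability E/h (J/s): B = 7.26/17.2 = 0.422, D = 5.38/41.6 = 0.129, A = 6.47/18.5 = 0.35, E = 2.11/36.2 = 0.0583.
Ranked: B > A > D > E.

A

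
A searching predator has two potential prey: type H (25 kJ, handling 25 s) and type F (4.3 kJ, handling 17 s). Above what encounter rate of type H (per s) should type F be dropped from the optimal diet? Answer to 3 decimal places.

0.014 per s

At the threshold, the rate on type H alone equals the profitability of type F: λ·25/(1 + λ·25) = 4.3/17 = 0.2529.
Rearranging, λ(25 − 0.2529×25) = 0.2529, so λ = 0.2529/18.68 = 0.01354 per s.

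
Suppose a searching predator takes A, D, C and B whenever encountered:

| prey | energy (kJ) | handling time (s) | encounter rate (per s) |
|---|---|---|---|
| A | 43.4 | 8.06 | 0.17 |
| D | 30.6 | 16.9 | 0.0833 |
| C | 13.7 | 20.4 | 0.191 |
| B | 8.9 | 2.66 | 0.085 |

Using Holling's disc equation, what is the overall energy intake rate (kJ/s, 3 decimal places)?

Energy encountered per unit search time: 0.17×43.4 + 0.0833×30.6 + 0.191×13.7 + 0.085×8.9 = 13.3 kJ/s.
Handling time per unit search time: 0.17×8.06 + 0.0833×16.9 + 0.191×20.4 + 0.085×2.66 = 6.9.
Rate = 13.3/(1 + 6.9) = 1.683 kJ/s.

1.683 kJ/s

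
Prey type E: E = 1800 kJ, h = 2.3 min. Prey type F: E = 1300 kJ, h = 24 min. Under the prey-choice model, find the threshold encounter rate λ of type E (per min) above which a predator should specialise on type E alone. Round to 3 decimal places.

0.032 per min

Drop type F once their profitability E₂/h₂ falls below the rate achievable on type E alone: E₂/h₂ = λE₁/(1 + λh₁).
Solve for λ: λE₁h₂ = E₂(1 + λh₁) → λ(E₁h₂ − E₂h₁) = E₂ → λ = E₂/(E₁h₂ − E₂h₁).
λ = 1300/(1800×24 − 1300×2.3) = 1300/4.021e+04 = 0.03233 per min.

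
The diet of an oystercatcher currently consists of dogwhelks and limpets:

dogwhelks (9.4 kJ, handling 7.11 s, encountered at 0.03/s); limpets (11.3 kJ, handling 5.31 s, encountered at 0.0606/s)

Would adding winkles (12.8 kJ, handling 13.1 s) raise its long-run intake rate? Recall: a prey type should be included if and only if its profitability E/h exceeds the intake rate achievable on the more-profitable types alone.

Current rate: (0.03×9.4 + 0.0606×11.3)/(1 + 0.03×7.11 + 0.0606×5.31) = 0.6298 kJ/s.
winkles: E/h = 12.8/13.1 = 0.9771 kJ/s.
0.9771 > 0.6298, so adding winkles raises the average — include it.

Yes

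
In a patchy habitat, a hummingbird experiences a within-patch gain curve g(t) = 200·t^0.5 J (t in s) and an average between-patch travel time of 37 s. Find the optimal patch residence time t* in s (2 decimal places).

Optimal t* satisfies g'(t*) = g(t*)/(T + t*).
g'(t) = 0.5·200·t^-0.5. Setting 0.5·200·t^-0.5 = 200·t^0.5/(37+t) gives 0.5(37+t) = t, so 0.50·t = 0.5×37.
t* = 0.5×37/0.50 = 37 s.

37.00 s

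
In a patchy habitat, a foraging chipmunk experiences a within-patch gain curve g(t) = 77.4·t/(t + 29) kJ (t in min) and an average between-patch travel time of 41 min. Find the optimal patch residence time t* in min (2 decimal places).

Optimal t* satisfies g'(t*) = g(t*)/(T + t*).
g'(t) = 77.4·29/(t + 29)². Setting 77.4·29/(t+29)² = 77.4t/[(t+29)(41+t)] gives 29(41+t) = t(t+29), so t² = 29×41 = 1189.
t* = √1189 = 34.48 min.

34.48 min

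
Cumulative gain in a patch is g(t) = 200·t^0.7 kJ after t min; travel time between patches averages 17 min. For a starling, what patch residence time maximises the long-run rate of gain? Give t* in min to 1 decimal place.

Optimal t* satisfies g'(t*) = g(t*)/(T + t*).
g'(t) = 0.7·200·t^-0.3. Setting 0.7·200·t^-0.3 = 200·t^0.7/(17+t) gives 0.7(17+t) = t, so 0.30·t = 0.7×17.
t* = 0.7×17/0.30 = 39.67 min.

39.7 min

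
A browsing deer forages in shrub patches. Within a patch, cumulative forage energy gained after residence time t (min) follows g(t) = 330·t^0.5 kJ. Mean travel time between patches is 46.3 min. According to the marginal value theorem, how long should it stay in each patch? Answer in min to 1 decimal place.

Maximise g(t)/(T+t): set derivative to zero → g'(t)(T+t) = g(t).
g'(t) = 0.5·330·t^-0.5. Setting 0.5·330·t^-0.5 = 330·t^0.5/(46.3+t) gives 0.5(46.3+t) = t, so 0.50·t = 0.5×46.3.
t* = 0.5×46.3/0.50 = 46.3 min.

46.3 min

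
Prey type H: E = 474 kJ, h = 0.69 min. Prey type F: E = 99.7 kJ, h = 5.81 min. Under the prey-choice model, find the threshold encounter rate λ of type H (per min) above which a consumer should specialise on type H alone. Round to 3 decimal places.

0.037 per min

Drop type F once their profitability E₂/h₂ falls below the rate achievable on type H alone: E₂/h₂ = λE₁/(1 + λh₁).
Solve for λ: λE₁h₂ = E₂(1 + λh₁) → λ(E₁h₂ − E₂h₁) = E₂ → λ = E₂/(E₁h₂ − E₂h₁).
λ = 99.7/(474×5.81 − 99.7×0.69) = 99.7/2685 = 0.03713 per min.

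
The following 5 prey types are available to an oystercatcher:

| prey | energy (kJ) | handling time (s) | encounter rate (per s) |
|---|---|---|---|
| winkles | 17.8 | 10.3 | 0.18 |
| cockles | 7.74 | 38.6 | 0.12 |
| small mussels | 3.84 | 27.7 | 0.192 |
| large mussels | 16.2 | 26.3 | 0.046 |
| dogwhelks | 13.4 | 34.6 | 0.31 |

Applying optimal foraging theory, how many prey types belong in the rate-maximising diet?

1

Rank by E/h (kJ/s): winkles 1.73, large mussels 0.616, dogwhelks 0.387, cockles 0.201, small mussels 0.139. Include each in turn until the next type's E/h falls below the running intake rate.
Rate on top 1: 1.123. large mussels: 0.616 < 1.123 → exclude; stop.
Optimal diet: winkles — 1 of 5 types.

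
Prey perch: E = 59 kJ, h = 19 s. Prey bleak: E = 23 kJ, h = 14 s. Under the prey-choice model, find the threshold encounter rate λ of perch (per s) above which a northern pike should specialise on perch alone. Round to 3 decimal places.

0.059 per s

At the threshold, the rate on perch alone equals the profitability of bleak: λ·59/(1 + λ·19) = 23/14 = 1.643.
Rearranging, λ(59 − 1.643×19) = 1.643, so λ = 1.643/27.79 = 0.05913 per s.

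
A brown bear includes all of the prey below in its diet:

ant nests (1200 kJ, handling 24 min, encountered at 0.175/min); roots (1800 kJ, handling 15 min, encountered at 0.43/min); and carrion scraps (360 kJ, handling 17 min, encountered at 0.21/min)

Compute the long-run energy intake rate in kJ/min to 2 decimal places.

Energy encountered per unit search time: 0.175×1200 + 0.43×1800 + 0.21×360 = 1060 kJ/min.
Handling time per unit search time: 0.175×24 + 0.43×15 + 0.21×17 = 14.22.
Rate = 1060/(1 + 14.22) = 69.62 kJ/min.

69.62 kJ/min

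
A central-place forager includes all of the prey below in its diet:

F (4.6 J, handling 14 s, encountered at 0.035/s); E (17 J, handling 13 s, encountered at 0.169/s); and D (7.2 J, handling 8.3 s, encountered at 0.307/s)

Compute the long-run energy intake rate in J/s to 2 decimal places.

Energy encountered per unit search time: 0.035×4.6 + 0.169×17 + 0.307×7.2 = 5.244 J/s.
Handling time per unit search time: 0.035×14 + 0.169×13 + 0.307×8.3 = 5.235.
Rate = 5.244/(1 + 5.235) = 0.8411 J/s.

0.84 J/s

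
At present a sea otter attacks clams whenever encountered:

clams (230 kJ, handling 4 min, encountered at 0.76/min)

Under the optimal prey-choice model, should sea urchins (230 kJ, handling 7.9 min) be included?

On clams alone, R = ΣλE/(1+Σλh) = 174.8/4.04 = 43.27 kJ/min.
sea urchins: E/h = 230/7.9 = 29.11 kJ/min.
29.11 < 43.27, so adding sea urchins would lower the average — exclude it.

No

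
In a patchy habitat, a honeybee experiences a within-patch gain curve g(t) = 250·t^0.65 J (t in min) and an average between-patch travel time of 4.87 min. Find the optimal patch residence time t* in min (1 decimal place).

9.0 min

Maximise g(t)/(T+t): set derivative to zero → g'(t)(T+t) = g(t).
g'(t) = 0.65·250·t^-0.35. Setting 0.65·250·t^-0.35 = 250·t^0.65/(4.87+t) gives 0.65(4.87+t) = t, so 0.35·t = 0.65×4.87.
t* = 0.65×4.87/0.35 = 9.044 min.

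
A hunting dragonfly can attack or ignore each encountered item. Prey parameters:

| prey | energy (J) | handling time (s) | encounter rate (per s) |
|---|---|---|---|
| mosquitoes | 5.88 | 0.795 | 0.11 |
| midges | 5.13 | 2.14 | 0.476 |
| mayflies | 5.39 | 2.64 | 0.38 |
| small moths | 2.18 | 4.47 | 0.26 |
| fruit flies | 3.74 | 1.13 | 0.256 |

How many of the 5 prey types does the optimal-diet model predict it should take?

Rank by E/h (J/s): mosquitoes 7.4, fruit flies 3.31, midges 2.4, mayflies 2.04, small moths 0.488. Include each in turn until the next type's E/h falls below the running intake rate.
Rate on top 1: 0.5948. fruit flies: 3.31 > 0.5948 → include.
Rate on top 2: 1.165. midges: 2.4 > 1.165 → include.
Rate on top 3: 1.689. mayflies: 2.04 > 1.689 → include.
Rate on top 4: 1.793. small moths: 0.488 < 1.793 → exclude; stop.
Optimal diet: mosquitoes, fruit flies, midges, mayflies — 4 of 5 types.

4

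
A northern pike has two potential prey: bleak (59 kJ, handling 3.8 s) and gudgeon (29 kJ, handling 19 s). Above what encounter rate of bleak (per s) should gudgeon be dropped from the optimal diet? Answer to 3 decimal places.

0.029 per s

At the threshold, the rate on bleak alone equals the profitability of gudgeon: λ·59/(1 + λ·3.8) = 29/19 = 1.526.
Rearranging, λ(59 − 1.526×3.8) = 1.526, so λ = 1.526/53.2 = 0.02869 per s.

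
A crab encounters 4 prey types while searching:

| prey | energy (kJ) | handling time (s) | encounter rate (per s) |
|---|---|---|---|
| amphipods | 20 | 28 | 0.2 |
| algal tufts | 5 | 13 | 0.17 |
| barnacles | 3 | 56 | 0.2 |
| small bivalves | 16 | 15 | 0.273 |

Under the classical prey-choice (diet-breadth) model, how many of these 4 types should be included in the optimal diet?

E/h in descending order: small bivalves 1.07, amphipods 0.714, algal tufts 0.385, barnacles 0.0536 kJ/s. The optimal diet is the largest prefix of this list for which every included type satisfies E_i/h_i > R on the types above it.
Rate on top 1: 0.8573. amphipods: 0.714 < 0.8573 → exclude; stop.
Optimal diet: small bivalves — 1 of 4 types.

1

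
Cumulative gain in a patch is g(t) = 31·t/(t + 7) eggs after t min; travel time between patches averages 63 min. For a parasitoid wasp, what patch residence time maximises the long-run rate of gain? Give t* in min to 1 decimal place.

21.0 min

By the marginal value theorem, leave when the instantaneous gain rate g'(t) equals the habitat-wide average g(t)/(T + t).
g'(t) = 31·7/(t + 7)². Setting 31·7/(t+7)² = 31t/[(t+7)(63+t)] gives 7(63+t) = t(t+7), so t² = 7×63 = 441.
t* = √441 = 21 min.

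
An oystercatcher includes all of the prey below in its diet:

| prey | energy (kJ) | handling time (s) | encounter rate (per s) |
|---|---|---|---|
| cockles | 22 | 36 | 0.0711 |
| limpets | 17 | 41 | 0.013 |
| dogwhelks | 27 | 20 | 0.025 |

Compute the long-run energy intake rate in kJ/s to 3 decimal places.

Energy encountered per unit search time: 0.0711×22 + 0.013×17 + 0.025×27 = 2.46 kJ/s.
Handling time per unit search time: 0.0711×36 + 0.013×41 + 0.025×20 = 3.593.
Rate = 2.46/(1 + 3.593) = 0.5357 kJ/s.

0.536 kJ/s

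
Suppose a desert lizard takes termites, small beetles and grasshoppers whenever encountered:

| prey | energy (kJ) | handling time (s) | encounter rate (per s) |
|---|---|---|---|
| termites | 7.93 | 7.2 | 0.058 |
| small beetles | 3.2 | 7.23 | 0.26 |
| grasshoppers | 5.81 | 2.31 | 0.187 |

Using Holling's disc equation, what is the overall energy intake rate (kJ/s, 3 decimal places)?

R = (0.058×7.93 + 0.26×3.2 + 0.187×5.81) / (1 + 0.058×7.2 + 0.26×7.23 + 0.187×2.31) = 2.378/3.729 = 0.6378 kJ/s.

0.638 kJ/s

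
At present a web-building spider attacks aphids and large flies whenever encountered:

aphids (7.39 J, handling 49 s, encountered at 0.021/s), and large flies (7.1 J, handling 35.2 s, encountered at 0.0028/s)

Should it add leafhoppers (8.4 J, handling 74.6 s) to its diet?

Current rate: (0.021×7.39 + 0.0028×7.1)/(1 + 0.021×49 + 0.0028×35.2) = 0.08229 J/s.
leafhoppers: E/h = 8.4/74.6 = 0.1126 J/s.
0.1126 > 0.08229, so adding leafhoppers raises the average — include it.

Yes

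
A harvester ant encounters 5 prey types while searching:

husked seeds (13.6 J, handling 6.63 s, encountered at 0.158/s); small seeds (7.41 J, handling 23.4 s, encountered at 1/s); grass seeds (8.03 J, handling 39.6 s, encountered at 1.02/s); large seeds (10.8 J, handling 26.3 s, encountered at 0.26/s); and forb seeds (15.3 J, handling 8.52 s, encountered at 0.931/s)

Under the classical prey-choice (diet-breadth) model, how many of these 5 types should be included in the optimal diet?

2

Rank by E/h (J/s): husked seeds 2.05, forb seeds 1.8, large seeds 0.411, small seeds 0.317, grass seeds 0.203. Include each in turn until the next type's E/h falls below the running intake rate.
Rate on top 1: 1.049. forb seeds: 1.8 > 1.049 → include.
Rate on top 2: 1.643. large seeds: 0.411 < 1.643 → exclude; stop.
Optimal diet: husked seeds, forb seeds — 2 of 5 types.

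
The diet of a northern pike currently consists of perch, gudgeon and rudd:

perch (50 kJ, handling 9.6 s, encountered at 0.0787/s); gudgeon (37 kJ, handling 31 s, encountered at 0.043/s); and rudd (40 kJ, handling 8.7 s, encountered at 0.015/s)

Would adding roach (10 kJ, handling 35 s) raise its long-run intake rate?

Current rate: (0.0787×50 + 0.043×37 + 0.015×40)/(1 + 0.0787×9.6 + 0.043×31 + 0.015×8.7) = 1.903 kJ/s.
Profitability of roach: 10/35 = 0.2857 kJ/s.
0.2857 < 1.903, so adding roach would lower the average — exclude it.

No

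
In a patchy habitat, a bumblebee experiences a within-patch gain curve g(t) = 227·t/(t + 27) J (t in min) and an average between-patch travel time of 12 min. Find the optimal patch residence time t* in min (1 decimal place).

Maximise g(t)/(T+t): set derivative to zero → g'(t)(T+t) = g(t).
g'(t) = 227·27/(t + 27)². Setting 227·27/(t+27)² = 227t/[(t+27)(12+t)] gives 27(12+t) = t(t+27), so t² = 27×12 = 324.
t* = √324 = 18 min.

18.0 min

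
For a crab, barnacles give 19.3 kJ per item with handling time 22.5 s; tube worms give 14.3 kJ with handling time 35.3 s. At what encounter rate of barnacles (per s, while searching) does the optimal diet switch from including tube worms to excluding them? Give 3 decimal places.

0.040 per s

The zero-one rule: include tube worms iff E₂/h₂ > λE₁/(1+λh₁). Equality gives the switch point.
λE₁h₂ = E₂ + λE₂h₁ ⇒ λ = E₂/(E₁h₂ − E₂h₁) = 14.3/(681.3 − 321.8) = 0.03977 per s.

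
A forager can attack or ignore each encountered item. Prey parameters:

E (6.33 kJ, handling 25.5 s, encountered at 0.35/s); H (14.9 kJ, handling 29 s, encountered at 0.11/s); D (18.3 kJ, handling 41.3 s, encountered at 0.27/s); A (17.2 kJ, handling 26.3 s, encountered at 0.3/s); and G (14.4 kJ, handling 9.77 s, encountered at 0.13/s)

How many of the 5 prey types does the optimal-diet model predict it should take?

1

Rank by E/h (kJ/s): G 1.47, A 0.654, H 0.514, D 0.443, E 0.248. Include each in turn until the next type's E/h falls below the running intake rate.
Rate on top 1: 0.8246. A: 0.654 < 0.8246 → exclude; stop.
Optimal diet: G — 1 of 5 types.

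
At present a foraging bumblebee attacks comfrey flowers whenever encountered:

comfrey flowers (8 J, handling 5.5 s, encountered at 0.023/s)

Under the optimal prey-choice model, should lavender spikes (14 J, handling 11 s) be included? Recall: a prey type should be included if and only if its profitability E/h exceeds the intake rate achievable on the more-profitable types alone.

Intake rate on the current diet: R = (0.023×8) / (1 + 0.023×5.5) = 0.184/1.127 = 0.1633 J/s.
lavender spikes: E/h = 14/11 = 1.273 J/s.
1.273 > 0.1633, so adding lavender spikes raises the average — include it.

Yes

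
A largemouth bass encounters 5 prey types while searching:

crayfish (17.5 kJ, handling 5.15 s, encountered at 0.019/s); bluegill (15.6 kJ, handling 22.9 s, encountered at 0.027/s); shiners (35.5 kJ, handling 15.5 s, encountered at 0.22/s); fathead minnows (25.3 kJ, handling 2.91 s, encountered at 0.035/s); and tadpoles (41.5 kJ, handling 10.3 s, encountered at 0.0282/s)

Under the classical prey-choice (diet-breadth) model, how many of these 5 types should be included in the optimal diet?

Profitabilities (E/h, kJ/s): fathead minnows 8.69, tadpoles 4.03, crayfish 3.4, shiners 2.29, bluegill 0.681. Add prey in this order while the next type's profitability exceeds the intake rate on those already taken.
Rate on top 1: 0.8036. tadpoles: 4.03 > 0.8036 → include.
Rate on top 2: 1.477. crayfish: 3.4 > 1.477 → include.
Rate on top 3: 1.603. shiners: 2.29 > 1.603 → include.
Rate on top 4: 2.081. bluegill: 0.681 < 2.081 → exclude; stop.
Optimal diet: fathead minnows, tadpoles, crayfish, shiners — 4 of 5 types.

4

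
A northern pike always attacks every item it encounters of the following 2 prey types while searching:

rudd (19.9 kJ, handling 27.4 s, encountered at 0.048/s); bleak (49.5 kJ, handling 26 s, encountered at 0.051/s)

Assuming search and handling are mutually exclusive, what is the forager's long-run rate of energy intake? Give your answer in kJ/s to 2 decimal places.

0.96 kJ/s

R = (0.048×19.9 + 0.051×49.5) / (1 + 0.048×27.4 + 0.051×26) = 3.48/3.641 = 0.9556 kJ/s.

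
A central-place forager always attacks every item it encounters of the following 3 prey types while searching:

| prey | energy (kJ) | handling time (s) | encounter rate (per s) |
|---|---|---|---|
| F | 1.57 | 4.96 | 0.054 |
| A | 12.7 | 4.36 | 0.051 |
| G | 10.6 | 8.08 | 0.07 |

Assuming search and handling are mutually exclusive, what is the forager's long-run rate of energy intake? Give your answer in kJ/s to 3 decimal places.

0.717 kJ/s

R = Σλ_iE_i / (1 + Σλ_ih_i)
Numerator: 0.054×1.57 + 0.051×12.7 + 0.07×10.6 = 1.474
Denominator: 1 + 0.054×4.96 + 0.051×4.36 + 0.07×8.08 = 2.056
R = 1.474/2.056 = 0.7172 kJ/s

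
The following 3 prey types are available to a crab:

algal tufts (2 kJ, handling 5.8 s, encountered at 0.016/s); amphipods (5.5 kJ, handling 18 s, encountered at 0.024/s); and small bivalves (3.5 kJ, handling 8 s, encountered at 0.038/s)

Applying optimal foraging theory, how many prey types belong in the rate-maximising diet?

3

E/h in descending order: small bivalves 0.438, algal tufts 0.345, amphipods 0.306 kJ/s. The optimal diet is the largest prefix of this list for which every included type satisfies E_i/h_i > R on the types above it.
Rate on top 1: 0.102. algal tufts: 0.345 > 0.102 → include.
Rate on top 2: 0.1181. amphipods: 0.306 > 0.1181 → include.
Optimal diet: small bivalves, algal tufts, amphipods — 3 of 3 types.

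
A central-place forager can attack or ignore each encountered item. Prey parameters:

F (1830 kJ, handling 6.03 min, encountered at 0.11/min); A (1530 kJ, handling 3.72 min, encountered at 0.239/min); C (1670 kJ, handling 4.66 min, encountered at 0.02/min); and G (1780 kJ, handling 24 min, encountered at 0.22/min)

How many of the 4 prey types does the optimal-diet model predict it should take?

3

E/h in descending order: A 411, C 358, F 303, G 74.2 kJ/min. The optimal diet is the largest prefix of this list for which every included type satisfies E_i/h_i > R on the types above it.
Rate on top 1: 193.6. C: 358 > 193.6 → include.
Rate on top 2: 201.3. F: 303 > 201.3 → include.
Rate on top 3: 226.9. G: 74.2 < 226.9 → exclude; stop.
Optimal diet: A, C, F — 3 of 4 types.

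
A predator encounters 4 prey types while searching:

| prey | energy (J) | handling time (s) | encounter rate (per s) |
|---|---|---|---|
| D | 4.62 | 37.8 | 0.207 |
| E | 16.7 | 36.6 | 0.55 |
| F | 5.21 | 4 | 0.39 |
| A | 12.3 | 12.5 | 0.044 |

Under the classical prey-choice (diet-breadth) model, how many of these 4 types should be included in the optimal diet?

2

Rank by E/h (J/s): F 1.3, A 0.984, E 0.456, D 0.122. Include each in turn until the next type's E/h falls below the running intake rate.
Rate on top 1: 0.7937. A: 0.984 > 0.7937 → include.
Rate on top 2: 0.8274. E: 0.456 < 0.8274 → exclude; stop.
Optimal diet: F, A — 2 of 4 types.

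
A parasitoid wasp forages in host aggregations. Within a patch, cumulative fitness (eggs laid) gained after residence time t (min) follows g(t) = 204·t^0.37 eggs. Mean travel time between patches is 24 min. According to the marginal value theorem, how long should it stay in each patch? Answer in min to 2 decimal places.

14.10 min

Optimal t* satisfies g'(t*) = g(t*)/(T + t*).
g'(t) = 0.37·204·t^-0.63. Setting 0.37·204·t^-0.63 = 204·t^0.37/(24+t) gives 0.37(24+t) = t, so 0.63·t = 0.37×24.
t* = 0.37×24/0.63 = 14.1 min.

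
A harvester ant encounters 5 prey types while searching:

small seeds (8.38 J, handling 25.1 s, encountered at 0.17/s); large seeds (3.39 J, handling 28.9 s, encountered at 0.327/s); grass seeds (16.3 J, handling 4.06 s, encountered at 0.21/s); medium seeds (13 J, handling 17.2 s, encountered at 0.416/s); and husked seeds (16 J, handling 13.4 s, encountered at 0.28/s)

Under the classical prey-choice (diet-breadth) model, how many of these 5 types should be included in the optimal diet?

Rank by E/h (J/s): grass seeds 4.01, husked seeds 1.19, medium seeds 0.756, small seeds 0.334, large seeds 0.117. Include each in turn until the next type's E/h falls below the running intake rate.
Rate on top 1: 1.848. husked seeds: 1.19 < 1.848 → exclude; stop.
Optimal diet: grass seeds — 1 of 5 types.

1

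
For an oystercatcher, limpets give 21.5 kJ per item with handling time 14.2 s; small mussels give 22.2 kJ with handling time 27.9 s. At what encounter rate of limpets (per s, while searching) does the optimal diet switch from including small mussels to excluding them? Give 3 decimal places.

0.078 per s

The zero-one rule: include small mussels iff E₂/h₂ > λE₁/(1+λh₁). Equality gives the switch point.
λE₁h₂ = E₂ + λE₂h₁ ⇒ λ = E₂/(E₁h₂ − E₂h₁) = 22.2/(599.9 − 315.2) = 0.078 per s.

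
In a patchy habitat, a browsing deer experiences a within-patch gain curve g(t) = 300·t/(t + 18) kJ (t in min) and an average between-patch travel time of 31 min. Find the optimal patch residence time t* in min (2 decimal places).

23.62 min

Optimal t* satisfies g'(t*) = g(t*)/(T + t*).
g'(t) = 300·18/(t + 18)². Setting 300·18/(t+18)² = 300t/[(t+18)(31+t)] gives 18(31+t) = t(t+18), so t² = 18×31 = 558.
t* = √558 = 23.62 min.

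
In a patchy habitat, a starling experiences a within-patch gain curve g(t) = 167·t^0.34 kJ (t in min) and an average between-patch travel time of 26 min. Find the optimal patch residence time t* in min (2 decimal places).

By the marginal value theorem, leave when the instantaneous gain rate g'(t) equals the habitat-wide average g(t)/(T + t).
g'(t) = 0.34·167·t^-0.66. Setting 0.34·167·t^-0.66 = 167·t^0.34/(26+t) gives 0.34(26+t) = t, so 0.66·t = 0.34×26.
t* = 0.34×26/0.66 = 13.39 min.

13.39 min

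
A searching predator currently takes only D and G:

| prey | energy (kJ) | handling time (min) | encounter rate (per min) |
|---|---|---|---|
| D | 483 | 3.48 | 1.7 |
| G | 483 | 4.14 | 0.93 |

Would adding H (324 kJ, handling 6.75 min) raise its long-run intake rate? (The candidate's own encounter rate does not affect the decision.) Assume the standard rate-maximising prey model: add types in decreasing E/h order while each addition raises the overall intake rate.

No

On D and G alone, R = ΣλE/(1+Σλh) = 1270/10.77 = 118 kJ/min.
Profitability of H: 324/6.75 = 48 kJ/min.
Since 48 < R, time spent handling H is better spent searching.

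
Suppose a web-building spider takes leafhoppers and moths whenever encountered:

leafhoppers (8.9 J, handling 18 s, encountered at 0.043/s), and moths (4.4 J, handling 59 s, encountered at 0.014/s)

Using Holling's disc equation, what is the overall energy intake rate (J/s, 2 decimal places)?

0.17 J/s

R = Σλ_iE_i / (1 + Σλ_ih_i)
Numerator: 0.043×8.9 + 0.014×4.4 = 0.4443
Denominator: 1 + 0.043×18 + 0.014×59 = 2.6
R = 0.4443/2.6 = 0.1709 J/s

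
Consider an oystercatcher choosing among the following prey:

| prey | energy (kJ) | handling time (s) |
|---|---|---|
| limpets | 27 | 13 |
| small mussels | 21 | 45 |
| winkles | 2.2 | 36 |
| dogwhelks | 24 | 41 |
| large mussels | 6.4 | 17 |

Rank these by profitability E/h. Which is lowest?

Profitability E/h (kJ/s): limpets = 27/13 = 2.08, small mussels = 21/45 = 0.467, winkles = 2.2/36 = 0.0611, dogwhelks = 24/41 = 0.585, large mussels = 6.4/17 = 0.376.
Ranked: limpets > dogwhelks > small mussels > large mussels > winkles.

winkles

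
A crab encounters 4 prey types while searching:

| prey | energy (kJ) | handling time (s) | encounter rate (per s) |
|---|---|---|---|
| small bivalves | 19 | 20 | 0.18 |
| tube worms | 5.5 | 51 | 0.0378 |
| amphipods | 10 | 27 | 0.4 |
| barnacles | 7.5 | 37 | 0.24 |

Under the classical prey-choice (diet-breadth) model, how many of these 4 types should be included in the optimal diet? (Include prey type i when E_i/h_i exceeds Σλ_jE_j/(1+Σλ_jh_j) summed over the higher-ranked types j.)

1

Rank by E/h (kJ/s): small bivalves 0.95, amphipods 0.37, barnacles 0.203, tube worms 0.108. Include each in turn until the next type's E/h falls below the running intake rate.
Rate on top 1: 0.7435. amphipods: 0.37 < 0.7435 → exclude; stop.
Optimal diet: small bivalves — 1 of 4 types.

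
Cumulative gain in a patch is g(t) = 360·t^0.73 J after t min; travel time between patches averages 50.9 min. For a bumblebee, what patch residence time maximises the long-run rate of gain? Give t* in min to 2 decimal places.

137.62 min

By the marginal value theorem, leave when the instantaneous gain rate g'(t) equals the habitat-wide average g(t)/(T + t).
g'(t) = 0.73·360·t^-0.27. Setting 0.73·360·t^-0.27 = 360·t^0.73/(50.9+t) gives 0.73(50.9+t) = t, so 0.27·t = 0.73×50.9.
t* = 0.73×50.9/0.27 = 137.6 min.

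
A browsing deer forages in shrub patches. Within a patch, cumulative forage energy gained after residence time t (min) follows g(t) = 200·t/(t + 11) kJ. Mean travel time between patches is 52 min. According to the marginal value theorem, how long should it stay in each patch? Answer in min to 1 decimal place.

23.9 min

Maximise g(t)/(T+t): set derivative to zero → g'(t)(T+t) = g(t).
g'(t) = 200·11/(t + 11)². Setting 200·11/(t+11)² = 200t/[(t+11)(52+t)] gives 11(52+t) = t(t+11), so t² = 11×52 = 572.
t* = √572 = 23.92 min.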